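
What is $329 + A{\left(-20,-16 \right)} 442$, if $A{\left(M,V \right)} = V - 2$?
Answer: $-7627$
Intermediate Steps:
$A{\left(M,V \right)} = -2 + V$ ($A{\left(M,V \right)} = V - 2 = -2 + V$)
$329 + A{\left(-20,-16 \right)} 442 = 329 + \left(-2 - 16\right) 442 = 329 - 7956 = -7627$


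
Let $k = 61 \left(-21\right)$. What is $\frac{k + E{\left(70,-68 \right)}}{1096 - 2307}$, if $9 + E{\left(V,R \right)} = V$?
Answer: $\frac{1220}{1211} \approx 1.0074$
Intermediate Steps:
$k = -1281$
$E{\left(V,R \right)} = -9 + V$
$\frac{k + E{\left(70,-68 \right)}}{1096 - 2307} = \frac{-1281 + \left(-9 + 70\right)}{1096 - 2307} = \frac{-1281 + 61}{-1211} = \left(-1220\right) \left(- \frac{1}{1211}\right) = \frac{1220}{1211}$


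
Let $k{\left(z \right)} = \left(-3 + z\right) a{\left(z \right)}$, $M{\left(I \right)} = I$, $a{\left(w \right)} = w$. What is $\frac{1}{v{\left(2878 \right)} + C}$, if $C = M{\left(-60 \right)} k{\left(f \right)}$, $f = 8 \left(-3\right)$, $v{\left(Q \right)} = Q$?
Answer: $- \frac{1}{36002} \approx -2.7776 \cdot 10^{-5}$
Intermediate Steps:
$f = -24$
$k{\left(z \right)} = z \left(-3 + z\right)$ ($k{\left(z \right)} = \left(-3 + z\right) z = z \left(-3 + z\right)$)
$C = -38880$ ($C = - 60 \left(- 24 \left(-3 - 24\right)\right) = - 60 \left(\left(-24\right) \left(-27\right)\right) = \left(-60\right) 648 = -38880$)
$\frac{1}{v{\left(2878 \right)} + C} = \frac{1}{2878 - 38880} = \frac{1}{-36002} = - \frac{1}{36002}$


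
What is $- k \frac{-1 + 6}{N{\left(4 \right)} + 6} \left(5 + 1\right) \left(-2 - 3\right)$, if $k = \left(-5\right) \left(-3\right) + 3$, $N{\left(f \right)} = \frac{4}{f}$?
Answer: $\frac{2700}{7} \approx 385.71$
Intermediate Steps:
$k = 18$ ($k = 15 + 3 = 18$)
$- k \frac{-1 + 6}{N{\left(4 \right)} + 6} \left(5 + 1\right) \left(-2 - 3\right) = - 18 \frac{-1 + 6}{\frac{4}{4} + 6} \left(5 + 1\right) \left(-2 - 3\right) = - 18 \frac{5}{4 \cdot \frac{1}{4} + 6} \cdot 6 \left(-5\right) = - 18 \frac{5}{1 + 6} \left(-30\right) = - 18 \cdot \frac{5}{7} \left(-30\right) = - \frac{90 \left(-30\right)}{7} = \left(-1\right) \left(- \frac{2700}{7}\right) = \frac{2700}{7}$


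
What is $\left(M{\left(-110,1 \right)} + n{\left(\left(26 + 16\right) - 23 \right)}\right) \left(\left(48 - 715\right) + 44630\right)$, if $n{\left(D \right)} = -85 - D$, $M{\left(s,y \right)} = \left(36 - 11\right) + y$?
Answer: $-3429114$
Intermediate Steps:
$M{\left(s,y \right)} = 25 + y$
$\left(M{\left(-110,1 \right)} + n{\left(\left(26 + 16\right) - 23 \right)}\right) \left(\left(48 - 715\right) + 44630\right) = \left(\left(25 + 1\right) - 104\right) \left(\left(48 - 715\right) + 44630\right) = \left(26 - 104\right) \left(\left(48 - 715\right) + 44630\right) = \left(26 - 104\right) \left(-667 + 44630\right) = \left(26 - 104\right) 43963 = \left(-78\right) 43963 = -3429114$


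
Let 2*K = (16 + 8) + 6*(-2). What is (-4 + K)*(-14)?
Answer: -28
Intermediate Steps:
K = 6 (K = ((16 + 8) + 6*(-2))/2 = (24 - 12)/2 = (½)*12 = 6)
(-4 + K)*(-14) = (-4 + 6)*(-14) = 2*(-14) = -28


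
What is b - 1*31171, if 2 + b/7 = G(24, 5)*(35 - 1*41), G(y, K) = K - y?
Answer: -30387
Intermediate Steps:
b = 784 (b = -14 + 7*((5 - 1*24)*(35 - 1*41)) = -14 + 7*((5 - 24)*(35 - 41)) = -14 + 7*(-19*(-6)) = -14 + 7*114 = -14 + 798 = 784)
b - 1*31171 = 784 - 1*31171 = 784 - 31171 = -30387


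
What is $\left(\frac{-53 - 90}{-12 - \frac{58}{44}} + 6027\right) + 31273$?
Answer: $\frac{10932046}{293} \approx 37311.0$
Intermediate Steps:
$\left(\frac{-53 - 90}{-12 - \frac{58}{44}} + 6027\right) + 31273 = \left(\frac{1}{-12 - \frac{29}{22}} \left(-143\right) + 6027\right) + 31273 = \left(\frac{1}{- \frac{293}{22}} \left(-143\right) + 6027\right) + 31273 = \left(\left(- \frac{22}{293}\right) \left(-143\right) + 6027\right) + 31273 = \left(\frac{3146}{293} + 6027\right) + 31273 = \frac{1769057}{293} + 31273 = \frac{10932046}{293}$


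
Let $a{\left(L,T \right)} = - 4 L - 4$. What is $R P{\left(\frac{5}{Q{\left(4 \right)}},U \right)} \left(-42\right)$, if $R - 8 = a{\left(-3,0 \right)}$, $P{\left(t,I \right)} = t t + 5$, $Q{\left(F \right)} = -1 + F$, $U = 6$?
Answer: $- \frac{15680}{3} \approx -5226.7$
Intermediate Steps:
$P{\left(t,I \right)} = 5 + t^{2}$ ($P{\left(t,I \right)} = t^{2} + 5 = 5 + t^{2}$)
$a{\left(L,T \right)} = -4 - 4 L$
$R = 16$ ($R = 8 - -8 = 8 + \left(-4 + 12\right) = 8 + 8 = 16$)
$R P{\left(\frac{5}{Q{\left(4 \right)}},U \right)} \left(-42\right) = 16 \left(5 + \left(\frac{5}{-1 + 4}\right)^{2}\right) \left(-42\right) = 16 \left(5 + \left(\frac{5}{3}\right)^{2}\right) \left(-42\right) = 16 \left(5 + \frac{25}{9}\right) \left(-42\right) = 16 \cdot \frac{70}{9} \left(-42\right) = \frac{1120}{9} \left(-42\right) = - \frac{15680}{3}$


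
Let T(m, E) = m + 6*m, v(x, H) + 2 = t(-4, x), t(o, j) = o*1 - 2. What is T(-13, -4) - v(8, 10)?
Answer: -83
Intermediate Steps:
t(o, j) = -2 + o (t(o, j) = o - 2 = -2 + o)
v(x, H) = -8 (v(x, H) = -2 + (-2 - 4) = -2 - 6 = -8)
T(m, E) = 7*m
T(-13, -4) - v(8, 10) = 7*(-13) - 1*(-8) = -91 + 8 = -83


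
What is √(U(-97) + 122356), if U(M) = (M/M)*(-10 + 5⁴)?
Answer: √122971 ≈ 350.67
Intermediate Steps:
U(M) = 615 (U(M) = 1*(-10 + 625) = 1*615 = 615)
√(U(-97) + 122356) = √(615 + 122356) = √122971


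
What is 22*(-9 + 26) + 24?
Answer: 398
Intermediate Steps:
22*(-9 + 26) + 24 = 22*17 + 24 = 374 + 24 = 398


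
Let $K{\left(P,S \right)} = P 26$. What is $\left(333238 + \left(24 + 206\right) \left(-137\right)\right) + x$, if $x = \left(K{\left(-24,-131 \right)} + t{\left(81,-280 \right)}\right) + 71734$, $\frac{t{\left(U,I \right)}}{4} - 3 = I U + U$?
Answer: $282454$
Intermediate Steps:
$t{\left(U,I \right)} = 12 + 4 U + 4 I U$ ($t{\left(U,I \right)} = 12 + 4 \left(I U + U\right) = 12 + 4 \left(U + I U\right) = 12 + \left(4 U + 4 I U\right) = 12 + 4 U + 4 I U$)
$K{\left(P,S \right)} = 26 P$
$x = -19274$ ($x = \left(26 \left(-24\right) + \left(12 + 4 \cdot 81 + 4 \left(-280\right) 81\right)\right) + 71734 = \left(-624 + \left(12 + 324 - 90720\right)\right) + 71734 = \left(-624 - 90384\right) + 71734 = -91008 + 71734 = -19274$)
$\left(333238 + \left(24 + 206\right) \left(-137\right)\right) + x = \left(333238 + \left(24 + 206\right) \left(-137\right)\right) - 19274 = \left(333238 + 230 \left(-137\right)\right) - 19274 = \left(333238 - 31510\right) - 19274 = 301728 - 19274 = 282454$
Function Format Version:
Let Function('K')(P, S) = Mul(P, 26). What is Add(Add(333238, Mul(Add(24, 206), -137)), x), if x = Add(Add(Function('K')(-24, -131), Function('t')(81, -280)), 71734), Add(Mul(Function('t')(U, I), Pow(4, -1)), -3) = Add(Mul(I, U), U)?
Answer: 282454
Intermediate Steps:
Function('t')(U, I) = Add(12, Mul(4, U), Mul(4, I, U)) (Function('t')(U, I) = Add(12, Mul(4, Add(Mul(I, U), U))) = Add(12, Mul(4, Add(U, Mul(I, U)))) = Add(12, Add(Mul(4, U), Mul(4, I, U))) = Add(12, Mul(4, U), Mul(4, I, U)))
Function('K')(P, S) = Mul(26, P)
x = -19274 (x = Add(Add(Mul(26, -24), Add(12, Mul(4, 81), Mul(4, -280, 81))), 71734) = Add(Add(-624, Add(12, 324, -90720)), 71734) = Add(Add(-624, -90384), 71734) = Add(-91008, 71734) = -19274)
Add(Add(333238, Mul(Add(24, 206), -137)), x) = Add(Add(333238, Mul(Add(24, 206), -137)), -19274) = Add(Add(333238, Mul(230, -137)), -19274) = Add(Add(333238, -31510), -19274) = Add(301728, -19274) = 282454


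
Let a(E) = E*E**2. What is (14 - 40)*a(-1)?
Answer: 26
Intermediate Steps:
a(E) = E**3
(14 - 40)*a(-1) = (14 - 40)*(-1)**3 = -26*(-1) = 26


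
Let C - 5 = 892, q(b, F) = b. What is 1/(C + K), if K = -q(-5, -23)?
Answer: 1/902 ≈ 0.0011086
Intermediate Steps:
C = 897 (C = 5 + 892 = 897)
K = 5 (K = -1*(-5) = 5)
1/(C + K) = 1/(897 + 5) = 1/902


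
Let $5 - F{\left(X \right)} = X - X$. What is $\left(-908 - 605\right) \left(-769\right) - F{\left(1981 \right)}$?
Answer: $1163492$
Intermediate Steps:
$F{\left(X \right)} = 5$ ($F{\left(X \right)} = 5 - \left(X - X\right) = 5 - 0 = 5 + 0 = 5$)
$\left(-908 - 605\right) \left(-769\right) - F{\left(1981 \right)} = \left(-908 - 605\right) \left(-769\right) - 5 = \left(-1513\right) \left(-769\right) - 5 = 1163497 - 5 = 1163492$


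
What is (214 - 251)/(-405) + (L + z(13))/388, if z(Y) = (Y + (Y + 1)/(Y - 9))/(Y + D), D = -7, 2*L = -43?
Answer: 27049/628560 ≈ 0.043033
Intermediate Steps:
L = -43/2 (L = (½)*(-43) = -43/2 ≈ -21.500)
z(Y) = (Y + (1 + Y)/(-9 + Y))/(-7 + Y) (z(Y) = (Y + (Y + 1)/(Y - 9))/(Y - 7) = (Y + (1 + Y)/(-9 + Y))/(-7 + Y))
(214 - 251)/(-405) + (L + z(13))/388 = (214 - 251)/(-405) + (-43/2 + (1 + 13² - 8*13)/(63 + 13² - 16*13))/388 = -37*(-1/405) + (-43/2 + (1 + 169 - 104)/(63 + 169 - 208))*(1/388) = 37/405 + (-43/2 + 66/24)*(1/388) = 37/405 + (-43/2 + (1/24)*66)*(1/388) = 37/405 + (-43/2 + 11/4)*(1/388) = 37/405 - 75/4*1/388 = 37/405 - 75/1552 = 27049/628560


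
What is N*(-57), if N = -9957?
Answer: 567549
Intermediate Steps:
N*(-57) = -9957*(-57) = 567549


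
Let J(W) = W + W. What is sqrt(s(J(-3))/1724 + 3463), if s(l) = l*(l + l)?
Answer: sqrt(643298101)/431 ≈ 58.848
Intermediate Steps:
J(W) = 2*W
s(l) = 2*l**2 (s(l) = l*(2*l) = 2*l**2)
sqrt(s(J(-3))/1724 + 3463) = sqrt((2*(2*(-3))**2)/1724 + 3463) = sqrt((2*(-6)**2)*(1/1724) + 3463) = sqrt((2*36)*(1/1724) + 3463) = sqrt(72*(1/1724) + 3463) = sqrt(18/431 + 3463) = sqrt(1492571/431) = sqrt(643298101)/431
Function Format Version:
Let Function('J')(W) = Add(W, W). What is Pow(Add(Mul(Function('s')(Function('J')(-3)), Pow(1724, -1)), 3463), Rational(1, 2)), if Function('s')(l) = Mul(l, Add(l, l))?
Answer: Mul(Rational(1, 431), Pow(643298101, Rational(1, 2))) ≈ 58.848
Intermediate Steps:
Function('J')(W) = Mul(2, W)
Function('s')(l) = Mul(2, Pow(l, 2)) (Function('s')(l) = Mul(l, Mul(2, l)) = Mul(2, Pow(l, 2)))
Pow(Add(Mul(Function('s')(Function('J')(-3)), Pow(1724, -1)), 3463), Rational(1, 2)) = Pow(Add(Mul(Mul(2, Pow(Mul(2, -3), 2)), Pow(1724, -1)), 3463), Rational(1, 2)) = Pow(Add(Mul(Mul(2, Pow(-6, 2)), Rational(1, 1724)), 3463), Rational(1, 2)) = Pow(Add(Mul(Mul(2, 36), Rational(1, 1724)), 3463), Rational(1, 2)) = Pow(Add(Mul(72, Rational(1, 1724)), 3463), Rational(1, 2)) = Pow(Add(Rational(18, 431), 3463), Rational(1, 2)) = Pow(Rational(1492571, 431), Rational(1, 2)) = Mul(Rational(1, 431), Pow(643298101, Rational(1, 2)))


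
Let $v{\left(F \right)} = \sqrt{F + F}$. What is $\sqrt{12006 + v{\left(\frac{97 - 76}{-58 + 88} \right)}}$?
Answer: $\frac{\sqrt{300150 + 5 \sqrt{35}}}{5} \approx 109.58$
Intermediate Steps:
$v{\left(F \right)} = \sqrt{2} \sqrt{F}$ ($v{\left(F \right)} = \sqrt{2 F} = \sqrt{2} \sqrt{F}$)
$\sqrt{12006 + v{\left(\frac{97 - 76}{-58 + 88} \right)}} = \sqrt{12006 + \sqrt{2} \sqrt{\frac{97 - 76}{-58 + 88}}} = \sqrt{12006 + \sqrt{2} \sqrt{\frac{21}{30}}} = \sqrt{12006 + \sqrt{2} \sqrt{21 \cdot \frac{1}{30}}} = \sqrt{12006 + \sqrt{2} \sqrt{\frac{7}{10}}} = \sqrt{12006 + \sqrt{2} \frac{\sqrt{70}}{10}} = \sqrt{12006 + \frac{\sqrt{35}}{5}}$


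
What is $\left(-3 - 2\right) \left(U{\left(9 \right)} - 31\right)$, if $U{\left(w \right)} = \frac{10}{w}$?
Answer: $\frac{1345}{9} \approx 149.44$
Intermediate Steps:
$\left(-3 - 2\right) \left(U{\left(9 \right)} - 31\right) = \left(-3 - 2\right) \left(\frac{10}{9} - 31\right) = \left(-3 - 2\right) \left(10 \cdot \frac{1}{9} - 31\right) = - 5 \left(\frac{10}{9} - 31\right) = \left(-5\right) \left(- \frac{269}{9}\right) = \frac{1345}{9}$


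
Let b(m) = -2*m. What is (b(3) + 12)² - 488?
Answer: -452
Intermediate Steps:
(b(3) + 12)² - 488 = (-2*3 + 12)² - 488 = (-6 + 12)² - 488 = 6² - 488 = 36 - 488 = -452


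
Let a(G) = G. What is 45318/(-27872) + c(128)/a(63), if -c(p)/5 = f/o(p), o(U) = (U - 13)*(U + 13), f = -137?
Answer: -355963723/219019248 ≈ -1.6253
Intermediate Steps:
o(U) = (-13 + U)*(13 + U)
c(p) = 685/(-169 + p²) (c(p) = -(-685)/(-169 + p²) = 685/(-169 + p²))
45318/(-27872) + c(128)/a(63) = 45318/(-27872) + (685/(-169 + 128²))/63 = 45318*(-1/27872) + (685/(-169 + 16384))*(1/63) = -1743/1072 + (685/16215)*(1/63) = -1743/1072 + (685*(1/16215))*(1/63) = -1743/1072 + (137/3243)*(1/63) = -1743/1072 + 137/204309 = -355963723/219019248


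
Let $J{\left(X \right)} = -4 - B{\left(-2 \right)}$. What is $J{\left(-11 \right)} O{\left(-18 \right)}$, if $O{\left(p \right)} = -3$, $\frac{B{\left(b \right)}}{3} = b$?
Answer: $-6$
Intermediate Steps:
$B{\left(b \right)} = 3 b$
$J{\left(X \right)} = 2$ ($J{\left(X \right)} = -4 - 3 \left(-2\right) = -4 - -6 = -4 + 6 = 2$)
$J{\left(-11 \right)} O{\left(-18 \right)} = 2 \left(-3\right) = -6$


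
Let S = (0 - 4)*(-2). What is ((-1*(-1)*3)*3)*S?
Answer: 72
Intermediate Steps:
S = 8 (S = -4*(-2) = 8)
((-1*(-1)*3)*3)*S = ((-1*(-1)*3)*3)*8 = ((1*3)*3)*8 = (3*3)*8 = 9*8 = 72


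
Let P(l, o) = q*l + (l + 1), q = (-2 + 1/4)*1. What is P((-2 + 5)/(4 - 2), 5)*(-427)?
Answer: 427/8 ≈ 53.375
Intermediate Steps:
q = -7/4 (q = (-2 + ¼)*1 = -7/4*1 = -7/4 ≈ -1.7500)
P(l, o) = 1 - 3*l/4 (P(l, o) = -7*l/4 + (l + 1) = -7*l/4 + (1 + l) = 1 - 3*l/4)
P((-2 + 5)/(4 - 2), 5)*(-427) = (1 - 3*(-2 + 5)/(4*(4 - 2)))*(-427) = (1 - 9/(4*2))*(-427) = (1 - ¾*3/2)*(-427) = (1 - 9/8)*(-427) = -⅛*(-427) = 427/8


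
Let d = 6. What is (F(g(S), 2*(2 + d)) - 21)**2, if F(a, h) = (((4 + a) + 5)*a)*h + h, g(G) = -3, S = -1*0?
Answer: 85849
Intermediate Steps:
S = 0
F(a, h) = h + a*h*(9 + a) (F(a, h) = ((9 + a)*a)*h + h = (a*(9 + a))*h + h = a*h*(9 + a) + h = h + a*h*(9 + a))
(F(g(S), 2*(2 + d)) - 21)**2 = ((2*(2 + 6))*(1 + (-3)**2 + 9*(-3)) - 21)**2 = ((2*8)*(1 + 9 - 27) - 21)**2 = (16*(-17) - 21)**2 = (-272 - 21)**2 = (-293)**2 = 85849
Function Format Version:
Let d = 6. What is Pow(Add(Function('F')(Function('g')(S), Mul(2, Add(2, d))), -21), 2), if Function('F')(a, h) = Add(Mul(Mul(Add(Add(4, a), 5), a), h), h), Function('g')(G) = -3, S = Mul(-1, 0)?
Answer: 85849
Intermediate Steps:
S = 0
Function('F')(a, h) = Add(h, Mul(a, h, Add(9, a))) (Function('F')(a, h) = Add(Mul(Mul(Add(9, a), a), h), h) = Add(Mul(Mul(a, Add(9, a)), h), h) = Add(Mul(a, h, Add(9, a)), h) = Add(h, Mul(a, h, Add(9, a))))
Pow(Add(Function('F')(Function('g')(S), Mul(2, Add(2, d))), -21), 2) = Pow(Add(Mul(Mul(2, Add(2, 6)), Add(1, Pow(-3, 2), Mul(9, -3))), -21), 2) = Pow(Add(Mul(Mul(2, 8), Add(1, 9, -27)), -21), 2) = Pow(Add(Mul(16, -17), -21), 2) = Pow(Add(-272, -21), 2) = Pow(-293, 2) = 85849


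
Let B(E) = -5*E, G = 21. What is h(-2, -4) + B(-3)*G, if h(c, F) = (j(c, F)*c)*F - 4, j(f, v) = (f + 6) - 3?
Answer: 319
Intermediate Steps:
j(f, v) = 3 + f (j(f, v) = (6 + f) - 3 = 3 + f)
h(c, F) = -4 + F*c*(3 + c) (h(c, F) = ((3 + c)*c)*F - 4 = (c*(3 + c))*F - 4 = F*c*(3 + c) - 4 = -4 + F*c*(3 + c))
h(-2, -4) + B(-3)*G = (-4 - 4*(-2)*(3 - 2)) - 5*(-3)*21 = (-4 - 4*(-2)*1) + 15*21 = (-4 + 8) + 315 = 4 + 315 = 319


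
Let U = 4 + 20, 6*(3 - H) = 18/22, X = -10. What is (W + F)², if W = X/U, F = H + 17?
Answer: 6589489/17424 ≈ 378.18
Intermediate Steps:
H = 63/22 (H = 3 - 3/22 = 63/22 ≈ 2.8636)
U = 24
F = 437/22 (F = 63/22 + 17 = 437/22 ≈ 19.864)
W = -5/12 (W = -10/24 = -10*1/24 = -5/12 ≈ -0.41667)
(W + F)² = (-5/12 + 437/22)² = (2567/132)² = 6589489/17424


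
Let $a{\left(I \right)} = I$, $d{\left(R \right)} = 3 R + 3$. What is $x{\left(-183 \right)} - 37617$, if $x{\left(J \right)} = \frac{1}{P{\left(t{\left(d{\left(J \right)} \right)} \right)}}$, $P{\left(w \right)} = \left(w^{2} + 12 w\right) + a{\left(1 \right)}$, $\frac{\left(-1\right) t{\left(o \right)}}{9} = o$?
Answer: $- \frac{910570832204}{24206365} \approx -37617.0$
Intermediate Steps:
$d{\left(R \right)} = 3 + 3 R$
$t{\left(o \right)} = - 9 o$
$P{\left(w \right)} = 1 + w^{2} + 12 w$ ($P{\left(w \right)} = \left(w^{2} + 12 w\right) + 1 = 1 + w^{2} + 12 w$)
$x{\left(J \right)} = \frac{1}{-323 + \left(-27 - 27 J\right)^{2} - 324 J}$ ($x{\left(J \right)} = \frac{1}{1 + \left(- 9 \left(3 + 3 J\right)\right)^{2} + 12 \left(- 9 \left(3 + 3 J\right)\right)} = \frac{1}{1 + \left(-27 - 27 J\right)^{2} + 12 \left(-27 - 27 J\right)} = \frac{1}{1 + \left(-27 - 27 J\right)^{2} - \left(324 + 324 J\right)} = \frac{1}{-323 + \left(-27 - 27 J\right)^{2} - 324 J}$)
$x{\left(-183 \right)} - 37617 = \frac{1}{406 + 729 \left(-183\right)^{2} + 1134 \left(-183\right)} - 37617 = \frac{1}{406 + 729 \cdot 33489 - 207522} - 37617 = \frac{1}{406 + 24413481 - 207522} - 37617 = \frac{1}{24206365} - 37617 = - \frac{910570832204}{24206365}$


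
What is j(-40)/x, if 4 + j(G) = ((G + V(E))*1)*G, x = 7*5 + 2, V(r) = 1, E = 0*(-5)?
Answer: 1556/37 ≈ 42.054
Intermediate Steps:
E = 0
x = 37 (x = 35 + 2 = 37)
j(G) = -4 + G*(1 + G) (j(G) = -4 + ((G + 1)*1)*G = -4 + ((1 + G)*1)*G = -4 + (1 + G)*G = -4 + G*(1 + G))
j(-40)/x = (-4 - 40 + (-40)²)/37 = (-4 - 40 + 1600)/37 = (1/37)*1556 = 1556/37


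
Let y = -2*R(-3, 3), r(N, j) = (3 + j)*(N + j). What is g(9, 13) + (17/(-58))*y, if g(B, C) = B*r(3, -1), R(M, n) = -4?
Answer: 976/29 ≈ 33.655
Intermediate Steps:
g(B, C) = 4*B (g(B, C) = B*((-1)² + 3*3 + 3*(-1) + 3*(-1)) = B*(1 + 9 - 3 - 3) = B*4 = 4*B)
y = 8 (y = -2*(-4) = 8)
g(9, 13) + (17/(-58))*y = 4*9 + (17/(-58))*8 = 36 + (17*(-1/58))*8 = 36 - 17/58*8 = 36 - 68/29 = 976/29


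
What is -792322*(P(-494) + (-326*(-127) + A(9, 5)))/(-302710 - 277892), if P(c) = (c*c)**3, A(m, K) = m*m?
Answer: 1919164307648577808793/96767 ≈ 1.9833e+16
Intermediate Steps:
A(m, K) = m**2
P(c) = c**6 (P(c) = (c**2)**3 = c**6)
-792322*(P(-494) + (-326*(-127) + A(9, 5)))/(-302710 - 277892) = -792322*((-494)**6 + (-326*(-127) + 9**2))/(-302710 - 277892) = -792322/((-580602/(14533214836718656 + (41402 + 81)))) = -792322/((-580602/(14533214836718656 + 41483))) = -792322/((-580602/14533214836760139)) = -792322/((-580602*1/14533214836760139)) = -792322/(-193534/4844404945586713) = -792322*(-4844404945586713/193534) = 1919164307648577808793/96767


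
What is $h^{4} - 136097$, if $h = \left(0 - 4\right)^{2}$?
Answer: $-70561$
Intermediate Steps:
$h = 16$ ($h = \left(-4\right)^{2} = 16$)
$h^{4} - 136097 = 16^{4} - 136097 = 65536 - 136097 = -70561$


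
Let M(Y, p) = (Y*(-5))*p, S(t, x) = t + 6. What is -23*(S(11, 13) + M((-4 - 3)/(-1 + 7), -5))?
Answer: 1679/6 ≈ 279.83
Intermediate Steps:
S(t, x) = 6 + t
M(Y, p) = -5*Y*p (M(Y, p) = (-5*Y)*p = -5*Y*p)
-23*(S(11, 13) + M((-4 - 3)/(-1 + 7), -5)) = -23*((6 + 11) - 5*(-4 - 3)/(-1 + 7)*(-5)) = -23*(17 - 5*(-7/6)*(-5)) = -23*(17 - 175/6) = -23*(-73/6) = 1679/6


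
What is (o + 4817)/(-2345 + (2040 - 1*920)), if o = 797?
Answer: -802/175 ≈ -4.5829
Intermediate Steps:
(o + 4817)/(-2345 + (2040 - 1*920)) = (797 + 4817)/(-2345 + (2040 - 1*920)) = 5614/(-2345 + (2040 - 920)) = 5614/(-2345 + 1120) = 5614/(-1225) = 5614*(-1/1225) = -802/175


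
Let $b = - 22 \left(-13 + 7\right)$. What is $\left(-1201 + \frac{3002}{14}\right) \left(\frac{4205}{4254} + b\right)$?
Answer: $- \frac{93022669}{709} \approx -1.312 \cdot 10^{5}$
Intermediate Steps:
$b = 132$ ($b = \left(-22\right) \left(-6\right) = 132$)
$\left(-1201 + \frac{3002}{14}\right) \left(\frac{4205}{4254} + b\right) = \left(-1201 + \frac{3002}{14}\right) \left(\frac{4205}{4254} + 132\right) = \left(-1201 + 3002 \cdot \frac{1}{14}\right) \left(4205 \cdot \frac{1}{4254} + 132\right) = \left(-1201 + \frac{1501}{7}\right) \left(\frac{4205}{4254} + 132\right) = \left(- \frac{6906}{7}\right) \frac{565733}{4254} = - \frac{93022669}{709}$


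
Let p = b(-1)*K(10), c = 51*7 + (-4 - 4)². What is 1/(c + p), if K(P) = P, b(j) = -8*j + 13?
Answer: 1/631 ≈ 0.0015848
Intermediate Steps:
b(j) = 13 - 8*j
c = 421 (c = 357 + (-8)² = 357 + 64 = 421)
p = 210 (p = (13 - 8*(-1))*10 = (13 + 8)*10 = 21*10 = 210)
1/(c + p) = 1/(421 + 210) = 1/631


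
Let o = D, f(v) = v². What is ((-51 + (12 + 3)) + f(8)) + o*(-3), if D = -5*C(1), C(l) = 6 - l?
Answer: 103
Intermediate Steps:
D = -25 (D = -5*(6 - 1*1) = -5*(6 - 1) = -5*5 = -25)
o = -25
((-51 + (12 + 3)) + f(8)) + o*(-3) = ((-51 + (12 + 3)) + 8²) - 25*(-3) = ((-51 + 15) + 64) + 75 = (-36 + 64) + 75 = 28 + 75 = 103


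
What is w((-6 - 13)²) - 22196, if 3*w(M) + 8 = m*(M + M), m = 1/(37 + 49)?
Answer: -2863267/129 ≈ -22196.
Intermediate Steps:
m = 1/86 ≈ 0.011628
w(M) = -8/3 + M/129 (w(M) = -8/3 + ((M + M)/86)/3 = -8/3 + ((2*M)/86)/3 = -8/3 + (M/43)/3 = -8/3 + M/129)
w((-6 - 13)²) - 22196 = (-8/3 + (-6 - 13)²/129) - 22196 = (-8/3 + (1/129)*(-19)²) - 22196 = (-8/3 + (1/129)*361) - 22196 = (-8/3 + 361/129) - 22196 = 17/129 - 22196 = -2863267/129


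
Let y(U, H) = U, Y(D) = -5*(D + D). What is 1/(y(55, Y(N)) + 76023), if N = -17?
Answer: 1/76078 ≈ 1.3144e-5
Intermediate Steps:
Y(D) = -10*D
1/(y(55, Y(N)) + 76023) = 1/(55 + 76023) = 1/76078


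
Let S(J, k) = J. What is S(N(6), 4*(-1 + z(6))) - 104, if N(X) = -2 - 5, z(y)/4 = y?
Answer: -111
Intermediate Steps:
z(y) = 4*y
N(X) = -7
S(N(6), 4*(-1 + z(6))) - 104 = -7 - 104 = -111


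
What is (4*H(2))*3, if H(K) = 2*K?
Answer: 48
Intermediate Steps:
(4*H(2))*3 = (4*(2*2))*3 = (4*4)*3 = 16*3 = 48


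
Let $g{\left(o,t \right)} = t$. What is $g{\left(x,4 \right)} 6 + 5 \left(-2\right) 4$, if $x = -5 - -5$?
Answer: $-16$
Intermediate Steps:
$x = 0$ ($x = -5 + 5 = 0$)
$g{\left(x,4 \right)} 6 + 5 \left(-2\right) 4 = 4 \cdot 6 + 5 \left(-2\right) 4 = 24 - 40 = -16$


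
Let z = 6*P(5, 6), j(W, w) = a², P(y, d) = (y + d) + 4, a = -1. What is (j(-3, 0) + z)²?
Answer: 8281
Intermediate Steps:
P(y, d) = 4 + d + y (P(y, d) = (d + y) + 4 = 4 + d + y)
j(W, w) = 1 (j(W, w) = (-1)² = 1)
z = 90 (z = 6*(4 + 6 + 5) = 6*15 = 90)
(j(-3, 0) + z)² = (1 + 90)² = 91² = 8281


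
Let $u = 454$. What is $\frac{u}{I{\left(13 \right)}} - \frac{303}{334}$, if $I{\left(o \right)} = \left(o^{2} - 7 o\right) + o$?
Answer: $\frac{124063}{30394} \approx 4.0818$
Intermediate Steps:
$I{\left(o \right)} = o^{2} - 6 o$
$\frac{u}{I{\left(13 \right)}} - \frac{303}{334} = \frac{454}{13 \left(-6 + 13\right)} - \frac{303}{334} = \frac{454}{13 \cdot 7} - \frac{303}{334} = \frac{454}{91} - \frac{303}{334} = \frac{124063}{30394}$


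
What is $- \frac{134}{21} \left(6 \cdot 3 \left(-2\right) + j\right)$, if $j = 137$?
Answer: $- \frac{13534}{21} \approx -644.48$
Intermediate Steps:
$- \frac{134}{21} \left(6 \cdot 3 \left(-2\right) + j\right) = - \frac{134}{21} \left(6 \cdot 3 \left(-2\right) + 137\right) = \left(-134\right) \frac{1}{21} \left(18 \left(-2\right) + 137\right) = - \frac{134 \left(-36 + 137\right)}{21} = \left(- \frac{134}{21}\right) 101 = - \frac{13534}{21}$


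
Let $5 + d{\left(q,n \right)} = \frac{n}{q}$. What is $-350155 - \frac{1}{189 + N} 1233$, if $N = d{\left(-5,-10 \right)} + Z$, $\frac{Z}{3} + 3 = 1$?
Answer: $- \frac{7003237}{20} \approx -3.5016 \cdot 10^{5}$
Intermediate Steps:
$Z = -6$ ($Z = -9 + 3 \cdot 1 = -9 + 3 = -6$)
$d{\left(q,n \right)} = -5 + \frac{n}{q}$
$N = -9$ ($N = \left(-5 - \frac{10}{-5}\right) - 6 = \left(-5 - -2\right) - 6 = \left(-5 + 2\right) - 6 = -3 - 6 = -9$)
$-350155 - \frac{1}{189 + N} 1233 = -350155 - \frac{1}{189 - 9} \cdot 1233 = -350155 - \frac{1}{180} \cdot 1233 = -350155 - \frac{137}{20} = - \frac{7003237}{20}$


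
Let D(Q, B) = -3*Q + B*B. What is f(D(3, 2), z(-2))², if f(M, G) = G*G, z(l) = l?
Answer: 16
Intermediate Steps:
D(Q, B) = B² - 3*Q (D(Q, B) = -3*Q + B² = B² - 3*Q)
f(M, G) = G²
f(D(3, 2), z(-2))² = ((-2)²)² = 4² = 16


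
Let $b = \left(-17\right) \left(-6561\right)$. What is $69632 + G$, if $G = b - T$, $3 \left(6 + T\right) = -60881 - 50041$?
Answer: $218149$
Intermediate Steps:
$b = 111537$
$T = -36980$ ($T = -6 + \frac{-60881 - 50041}{3} = -6 + \frac{1}{3} \left(-110922\right) = -6 - 36974 = -36980$)
$G = 148517$ ($G = 111537 - -36980 = 111537 + 36980 = 148517$)
$69632 + G = 69632 + 148517 = 218149$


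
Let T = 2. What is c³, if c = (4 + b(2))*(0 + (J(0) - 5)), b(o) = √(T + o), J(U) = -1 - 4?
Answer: -216000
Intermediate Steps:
J(U) = -5
b(o) = √(2 + o)
c = -60 (c = (4 + √(2 + 2))*(0 + (-5 - 5)) = (4 + √4)*(0 - 10) = (4 + 2)*(-10) = 6*(-10) = -60)
c³ = (-60)³ = -216000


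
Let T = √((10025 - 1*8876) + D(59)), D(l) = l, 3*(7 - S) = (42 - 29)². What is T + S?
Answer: -148/3 + 2*√302 ≈ -14.577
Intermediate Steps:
S = -148/3 (S = 7 - (42 - 29)²/3 = 7 - ⅓*13² = 7 - ⅓*169 = 7 - 169/3 = -148/3 ≈ -49.333)
T = 2*√302 (T = √((10025 - 1*8876) + 59) = √((10025 - 8876) + 59) = √(1149 + 59) = √1208 = 2*√302 ≈ 34.756)
T + S = 2*√302 - 148/3 = -148/3 + 2*√302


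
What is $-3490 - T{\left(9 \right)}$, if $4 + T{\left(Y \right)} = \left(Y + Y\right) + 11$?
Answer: $-3515$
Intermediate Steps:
$T{\left(Y \right)} = 7 + 2 Y$ ($T{\left(Y \right)} = -4 + \left(\left(Y + Y\right) + 11\right) = -4 + \left(2 Y + 11\right) = -4 + \left(11 + 2 Y\right) = 7 + 2 Y$)
$-3490 - T{\left(9 \right)} = -3490 - \left(7 + 2 \cdot 9\right) = -3490 - \left(7 + 18\right) = -3490 - 25 = -3515$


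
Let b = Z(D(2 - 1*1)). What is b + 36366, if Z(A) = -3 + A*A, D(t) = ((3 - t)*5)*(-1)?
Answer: 36463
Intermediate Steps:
D(t) = -15 + 5*t (D(t) = (15 - 5*t)*(-1) = -15 + 5*t)
Z(A) = -3 + A²
b = 97 (b = -3 + (-15 + 5*(2 - 1*1))² = -3 + (-15 + 5*(2 - 1))² = -3 + (-15 + 5*1)² = -3 + (-15 + 5)² = -3 + (-10)² = -3 + 100 = 97)
b + 36366 = 97 + 36366 = 36463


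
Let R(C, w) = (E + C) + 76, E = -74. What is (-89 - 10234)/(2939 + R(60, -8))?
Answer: -10323/3001 ≈ -3.4399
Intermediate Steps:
R(C, w) = 2 + C (R(C, w) = (-74 + C) + 76 = 2 + C)
(-89 - 10234)/(2939 + R(60, -8)) = (-89 - 10234)/(2939 + (2 + 60)) = -10323/(2939 + 62) = -10323/3001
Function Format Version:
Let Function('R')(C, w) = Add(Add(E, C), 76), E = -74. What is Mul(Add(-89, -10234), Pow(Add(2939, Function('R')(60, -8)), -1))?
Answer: Rational(-10323, 3001) ≈ -3.4399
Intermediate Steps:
Function('R')(C, w) = Add(2, C) (Function('R')(C, w) = Add(Add(-74, C), 76) = Add(2, C))
Mul(Add(-89, -10234), Pow(Add(2939, Function('R')(60, -8)), -1)) = Mul(Add(-89, -10234), Pow(Add(2939, Add(2, 60)), -1)) = Mul(-10323, Pow(Add(2939, 62), -1)) = Mul(-10323, Pow(3001, -1)) = Mul(-10323, Rational(1, 3001)) = Rational(-10323, 3001)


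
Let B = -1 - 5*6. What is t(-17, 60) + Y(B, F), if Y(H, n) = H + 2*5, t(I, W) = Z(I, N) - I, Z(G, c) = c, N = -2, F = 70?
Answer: -6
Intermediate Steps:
B = -31 (B = -1 - 30 = -31)
t(I, W) = -2 - I
Y(H, n) = 10 + H (Y(H, n) = H + 10 = 10 + H)
t(-17, 60) + Y(B, F) = (-2 - 1*(-17)) + (10 - 31) = (-2 + 17) - 21 = 15 - 21 = -6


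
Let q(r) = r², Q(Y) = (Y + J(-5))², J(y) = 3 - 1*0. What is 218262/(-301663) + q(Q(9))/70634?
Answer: -4580717070/10653832171 ≈ -0.42996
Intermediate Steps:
J(y) = 3 (J(y) = 3 + 0 = 3)
Q(Y) = (3 + Y)² (Q(Y) = (Y + 3)² = (3 + Y)²)
218262/(-301663) + q(Q(9))/70634 = 218262/(-301663) + ((3 + 9)²)²/70634 = 218262*(-1/301663) + (12²)²*(1/70634) = -218262/301663 + 144²*(1/70634) = -218262/301663 + 20736*(1/70634) = -218262/301663 + 10368/35317 = -4580717070/10653832171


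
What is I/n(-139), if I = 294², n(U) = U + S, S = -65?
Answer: -7203/17 ≈ -423.71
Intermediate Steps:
n(U) = -65 + U (n(U) = U - 65 = -65 + U)
I = 86436
I/n(-139) = 86436/(-65 - 139) = 86436/(-204) = 86436*(-1/204) = -7203/17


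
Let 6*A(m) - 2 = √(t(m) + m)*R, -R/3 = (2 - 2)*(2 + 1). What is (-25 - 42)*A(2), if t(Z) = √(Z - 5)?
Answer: -67/3 ≈ -22.333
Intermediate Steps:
R = 0 (R = -3*(2 - 2)*(2 + 1) = -0*3 = -3*0 = 0)
t(Z) = √(-5 + Z)
A(m) = ⅓ (A(m) = ⅓ + (√(√(-5 + m) + m)*0)/6 = ⅓ + (√(m + √(-5 + m))*0)/6 = ⅓ + (⅙)*0 = ⅓ + 0 = ⅓)
(-25 - 42)*A(2) = (-25 - 42)*(⅓) = -67*⅓ = -67/3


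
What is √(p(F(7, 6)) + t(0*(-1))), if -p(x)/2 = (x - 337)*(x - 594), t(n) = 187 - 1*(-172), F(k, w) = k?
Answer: I*√387061 ≈ 622.14*I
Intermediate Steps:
t(n) = 359 (t(n) = 187 + 172 = 359)
p(x) = -2*(-594 + x)*(-337 + x) (p(x) = -2*(x - 337)*(x - 594) = -2*(-337 + x)*(-594 + x) = -2*(-594 + x)*(-337 + x))
√(p(F(7, 6)) + t(0*(-1))) = √((-400356 - 2*7² + 1862*7) + 359) = √((-400356 - 2*49 + 13034) + 359) = √((-400356 - 98 + 13034) + 359) = √(-387420 + 359) = √(-387061) = I*√387061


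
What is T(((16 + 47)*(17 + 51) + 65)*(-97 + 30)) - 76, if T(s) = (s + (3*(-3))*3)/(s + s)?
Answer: -21999403/291383 ≈ -75.500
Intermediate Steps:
T(s) = (-27 + s)/(2*s) (T(s) = (s - 9*3)/((2*s)) = (s - 27)*(1/(2*s)) = (-27 + s)*(1/(2*s)) = (-27 + s)/(2*s))
T(((16 + 47)*(17 + 51) + 65)*(-97 + 30)) - 76 = (-27 + ((16 + 47)*(17 + 51) + 65)*(-97 + 30))/(2*((((16 + 47)*(17 + 51) + 65)*(-97 + 30)))) - 76 = (-27 + (63*68 + 65)*(-67))/(2*(((63*68 + 65)*(-67)))) - 76 = (-27 + (4284 + 65)*(-67))/(2*(((4284 + 65)*(-67)))) - 76 = (-27 + 4349*(-67))/(2*((4349*(-67)))) - 76 = (½)*(-27 - 291383)/(-291383) - 76 = (½)*(-1/291383)*(-291410) - 76 = 145705/291383 - 76 = -21999403/291383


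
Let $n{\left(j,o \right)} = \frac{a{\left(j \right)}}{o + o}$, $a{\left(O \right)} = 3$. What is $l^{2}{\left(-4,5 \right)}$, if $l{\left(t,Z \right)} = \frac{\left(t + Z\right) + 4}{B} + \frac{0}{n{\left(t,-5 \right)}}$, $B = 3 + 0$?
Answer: $\frac{25}{9} \approx 2.7778$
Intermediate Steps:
$B = 3$
$n{\left(j,o \right)} = \frac{3}{2 o}$ ($n{\left(j,o \right)} = \frac{3}{o + o} = \frac{3}{2 o}$)
$l{\left(t,Z \right)} = \frac{4}{3} + \frac{Z}{3} + \frac{t}{3}$ ($l{\left(t,Z \right)} = \frac{\left(t + Z\right) + 4}{3} + \frac{0}{\frac{3}{2} \frac{1}{-5}} = \left(\left(Z + t\right) + 4\right) \frac{1}{3} + \frac{0}{\frac{3}{2} \left(- \frac{1}{5}\right)} = \left(4 + Z + t\right) \frac{1}{3} + \frac{0}{- \frac{3}{10}} = \left(\frac{4}{3} + \frac{Z}{3} + \frac{t}{3}\right) + 0 \left(- \frac{10}{3}\right) = \left(\frac{4}{3} + \frac{Z}{3} + \frac{t}{3}\right) + 0 = \frac{4}{3} + \frac{Z}{3} + \frac{t}{3}$)
$l^{2}{\left(-4,5 \right)} = \left(\frac{4}{3} + \frac{1}{3} \cdot 5 + \frac{1}{3} \left(-4\right)\right)^{2} = \left(\frac{4}{3} + \frac{5}{3} - \frac{4}{3}\right)^{2} = \left(\frac{5}{3}\right)^{2} = \frac{25}{9}$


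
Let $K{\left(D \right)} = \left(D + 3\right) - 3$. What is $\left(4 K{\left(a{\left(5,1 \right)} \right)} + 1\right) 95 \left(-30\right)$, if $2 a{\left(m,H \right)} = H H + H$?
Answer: $-14250$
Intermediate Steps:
$a{\left(m,H \right)} = \frac{H}{2} + \frac{H^{2}}{2}$ ($a{\left(m,H \right)} = \frac{H H + H}{2} = \frac{H^{2} + H}{2} = \frac{H + H^{2}}{2} = \frac{H}{2} + \frac{H^{2}}{2}$)
$K{\left(D \right)} = D$ ($K{\left(D \right)} = \left(3 + D\right) - 3 = D$)
$\left(4 K{\left(a{\left(5,1 \right)} \right)} + 1\right) 95 \left(-30\right) = \left(4 \cdot \frac{1}{2} \cdot 1 \left(1 + 1\right) + 1\right) 95 \left(-30\right) = \left(4 \cdot \frac{1}{2} \cdot 1 \cdot 2 + 1\right) 95 \left(-30\right) = \left(4 \cdot 1 + 1\right) 95 \left(-30\right) = \left(4 + 1\right) 95 \left(-30\right) = 5 \cdot 95 \left(-30\right) = 475 \left(-30\right) = -14250$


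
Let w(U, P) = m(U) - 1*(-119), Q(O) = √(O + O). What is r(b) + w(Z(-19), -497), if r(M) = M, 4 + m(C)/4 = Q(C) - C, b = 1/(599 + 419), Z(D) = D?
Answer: 182223/1018 + 4*I*√38 ≈ 179.0 + 24.658*I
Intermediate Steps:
Q(O) = √2*√O (Q(O) = √(2*O) = √2*√O)
b = 1/1018 ≈ 0.00098232
m(C) = -16 - 4*C + 4*√2*√C (m(C) = -16 + 4*(√2*√C - C) = -16 + 4*(-C + √2*√C) = -16 + (-4*C + 4*√2*√C) = -16 - 4*C + 4*√2*√C)
w(U, P) = 103 - 4*U + 4*√2*√U (w(U, P) = (-16 - 4*U + 4*√2*√U) - 1*(-119) = (-16 - 4*U + 4*√2*√U) + 119 = 103 - 4*U + 4*√2*√U)
r(b) + w(Z(-19), -497) = 1/1018 + (103 - 4*(-19) + 4*√2*√(-19)) = 1/1018 + (103 + 76 + 4*√2*(I*√19)) = 1/1018 + (103 + 76 + 4*I*√38) = 1/1018 + (179 + 4*I*√38) = 182223/1018 + 4*I*√38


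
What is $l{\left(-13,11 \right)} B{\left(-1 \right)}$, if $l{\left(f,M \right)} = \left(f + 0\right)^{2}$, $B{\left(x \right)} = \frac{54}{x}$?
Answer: $-9126$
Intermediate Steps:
$l{\left(f,M \right)} = f^{2}$
$l{\left(-13,11 \right)} B{\left(-1 \right)} = \left(-13\right)^{2} \frac{54}{-1} = 169 \cdot 54 \left(-1\right) = 169 \left(-54\right) = -9126$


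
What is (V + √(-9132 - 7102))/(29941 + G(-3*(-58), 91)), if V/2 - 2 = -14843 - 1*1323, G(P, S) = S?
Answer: -4041/3754 + I*√16234/30032 ≈ -1.0765 + 0.0042426*I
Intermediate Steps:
V = -32328 (V = 4 + 2*(-14843 - 1*1323) = 4 + 2*(-14843 - 1323) = 4 + 2*(-16166) = 4 - 32332 = -32328)
(V + √(-9132 - 7102))/(29941 + G(-3*(-58), 91)) = (-32328 + √(-9132 - 7102))/(29941 + 91) = (-32328 + √(-16234))/30032 = (-32328 + I*√16234)*(1/30032) = -4041/3754 + I*√16234/30032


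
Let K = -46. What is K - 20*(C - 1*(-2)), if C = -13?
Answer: 174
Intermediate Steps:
K - 20*(C - 1*(-2)) = -46 - 20*(-13 - 1*(-2)) = -46 - 20*(-13 + 2) = -46 - 20*(-11) = -46 + 220 = 174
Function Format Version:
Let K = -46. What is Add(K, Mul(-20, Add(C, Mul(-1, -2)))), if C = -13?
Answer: 174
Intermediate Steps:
Add(K, Mul(-20, Add(C, Mul(-1, -2)))) = Add(-46, Mul(-20, Add(-13, Mul(-1, -2)))) = Add(-46, Mul(-20, Add(-13, 2))) = Add(-46, Mul(-20, -11)) = Add(-46, 220) = 174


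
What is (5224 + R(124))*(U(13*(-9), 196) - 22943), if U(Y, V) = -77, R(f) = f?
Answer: -123110960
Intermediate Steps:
(5224 + R(124))*(U(13*(-9), 196) - 22943) = (5224 + 124)*(-77 - 22943) = 5348*(-23020) = -123110960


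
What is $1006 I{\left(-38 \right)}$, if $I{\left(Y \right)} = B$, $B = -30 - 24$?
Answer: $-54324$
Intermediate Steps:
$B = -54$ ($B = -30 - 24 = -54$)
$I{\left(Y \right)} = -54$
$1006 I{\left(-38 \right)} = 1006 \left(-54\right) = -54324$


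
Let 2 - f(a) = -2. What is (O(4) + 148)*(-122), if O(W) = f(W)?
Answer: -18544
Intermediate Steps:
f(a) = 4 (f(a) = 2 - 1*(-2) = 2 + 2 = 4)
O(W) = 4
(O(4) + 148)*(-122) = (4 + 148)*(-122) = 152*(-122) = -18544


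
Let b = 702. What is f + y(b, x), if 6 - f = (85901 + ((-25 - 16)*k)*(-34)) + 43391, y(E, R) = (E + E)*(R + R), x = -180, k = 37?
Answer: -686304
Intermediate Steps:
y(E, R) = 4*E*R (y(E, R) = (2*E)*(2*R) = 4*E*R)
f = -180864 (f = 6 - ((85901 + ((-25 - 16)*37)*(-34)) + 43391) = 6 - ((85901 - 41*37*(-34)) + 43391) = 6 - ((85901 - 1517*(-34)) + 43391) = 6 - ((85901 + 51578) + 43391) = 6 - (137479 + 43391) = 6 - 1*180870 = 6 - 180870 = -180864)
f + y(b, x) = -180864 + 4*702*(-180) = -180864 - 505440 = -686304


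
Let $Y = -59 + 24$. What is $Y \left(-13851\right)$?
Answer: $484785$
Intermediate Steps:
$Y = -35$
$Y \left(-13851\right) = \left(-35\right) \left(-13851\right) = 484785$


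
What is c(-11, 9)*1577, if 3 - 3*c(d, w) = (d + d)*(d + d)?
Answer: -758537/3 ≈ -2.5285e+5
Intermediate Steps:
c(d, w) = 1 - 4*d²/3 (c(d, w) = 1 - (d + d)*(d + d)/3 = 1 - 2*d*2*d/3 = 1 - 4*d²/3)
c(-11, 9)*1577 = (1 - 4/3*(-11)²)*1577 = (1 - 4/3*121)*1577 = (1 - 484/3)*1577 = -481/3*1577 = -758537/3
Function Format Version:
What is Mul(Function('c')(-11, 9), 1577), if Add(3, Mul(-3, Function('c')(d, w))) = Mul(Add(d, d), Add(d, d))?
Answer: Rational(-758537, 3) ≈ -2.5285e+5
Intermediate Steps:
Function('c')(d, w) = Add(1, Mul(Rational(-4, 3), Pow(d, 2))) (Function('c')(d, w) = Add(1, Mul(Rational(-1, 3), Mul(Add(d, d), Add(d, d)))) = Add(1, Mul(Rational(-1, 3), Mul(Mul(2, d), Mul(2, d)))) = Add(1, Mul(Rational(-1, 3), Mul(4, Pow(d, 2)))) = Add(1, Mul(Rational(-4, 3), Pow(d, 2))))
Mul(Function('c')(-11, 9), 1577) = Mul(Add(1, Mul(Rational(-4, 3), Pow(-11, 2))), 1577) = Mul(Add(1, Mul(Rational(-4, 3), 121)), 1577) = Mul(Add(1, Rational(-484, 3)), 1577) = Mul(Rational(-481, 3), 1577) = Rational(-758537, 3)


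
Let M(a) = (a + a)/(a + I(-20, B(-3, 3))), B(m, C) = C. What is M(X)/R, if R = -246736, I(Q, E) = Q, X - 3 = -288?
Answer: -57/7525448 ≈ -7.5743e-6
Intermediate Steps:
X = -285 (X = 3 - 288 = -285)
M(a) = 2*a/(-20 + a) (M(a) = (a + a)/(a - 20) = (2*a)/(-20 + a) = 2*a/(-20 + a))
M(X)/R = (2*(-285)/(-20 - 285))/(-246736) = (2*(-285)/(-305))*(-1/246736) = (2*(-285)*(-1/305))*(-1/246736) = (114/61)*(-1/246736) = -57/7525448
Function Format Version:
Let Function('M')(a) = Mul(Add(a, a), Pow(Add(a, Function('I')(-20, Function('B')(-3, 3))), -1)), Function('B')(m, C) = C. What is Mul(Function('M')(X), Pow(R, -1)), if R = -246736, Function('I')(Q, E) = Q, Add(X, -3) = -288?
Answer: Rational(-57, 7525448) ≈ -7.5743e-6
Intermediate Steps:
X = -285 (X = Add(3, -288) = -285)
Function('M')(a) = Mul(2, a, Pow(Add(-20, a), -1)) (Function('M')(a) = Mul(Add(a, a), Pow(Add(a, -20), -1)) = Mul(Mul(2, a), Pow(Add(-20, a), -1)) = Mul(2, a, Pow(Add(-20, a), -1)))
Mul(Function('M')(X), Pow(R, -1)) = Mul(Mul(2, -285, Pow(Add(-20, -285), -1)), Pow(-246736, -1)) = Mul(Mul(2, -285, Pow(-305, -1)), Rational(-1, 246736)) = Mul(Mul(2, -285, Rational(-1, 305)), Rational(-1, 246736)) = Mul(Rational(114, 61), Rational(-1, 246736)) = Rational(-57, 7525448)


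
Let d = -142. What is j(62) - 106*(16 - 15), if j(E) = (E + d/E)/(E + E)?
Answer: -405613/3844 ≈ -105.52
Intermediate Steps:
j(E) = (E - 142/E)/(2*E) (j(E) = (E - 142/E)/(E + E) = (E - 142/E)/((2*E)) = (E - 142/E)*(1/(2*E)) = (E - 142/E)/(2*E))
j(62) - 106*(16 - 15) = (1/2 - 71/62**2) - 106*(16 - 15) = (1/2 - 71*1/3844) - 106*1 = (1/2 - 71/3844) - 106 = 1851/3844 - 106 = -405613/3844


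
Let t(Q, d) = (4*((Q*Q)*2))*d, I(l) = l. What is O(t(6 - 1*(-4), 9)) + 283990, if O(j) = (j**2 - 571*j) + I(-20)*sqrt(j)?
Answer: 48012790 - 1200*sqrt(2) ≈ 4.8011e+7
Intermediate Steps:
t(Q, d) = 8*d*Q**2 (t(Q, d) = (4*(Q**2*2))*d = (4*(2*Q**2))*d = (8*Q**2)*d = 8*d*Q**2)
O(j) = j**2 - 571*j - 20*sqrt(j) (O(j) = (j**2 - 571*j) - 20*sqrt(j) = j**2 - 571*j - 20*sqrt(j))
O(t(6 - 1*(-4), 9)) + 283990 = ((8*9*(6 - 1*(-4))**2)**2 - 4568*9*(6 - 1*(-4))**2 - 20*60*sqrt(2)) + 283990 = ((8*9*(6 + 4)**2)**2 - 4568*9*(6 + 4)**2 - 20*60*sqrt(2)) + 283990 = ((8*9*10**2)**2 - 4568*9*10**2 - 20*60*sqrt(2)) + 283990 = ((8*9*100)**2 - 4568*9*100 - 20*60*sqrt(2)) + 283990 = (7200**2 - 571*7200 - 1200*sqrt(2)) + 283990 = (51840000 - 4111200 - 1200*sqrt(2)) + 283990 = (47728800 - 1200*sqrt(2)) + 283990 = 48012790 - 1200*sqrt(2)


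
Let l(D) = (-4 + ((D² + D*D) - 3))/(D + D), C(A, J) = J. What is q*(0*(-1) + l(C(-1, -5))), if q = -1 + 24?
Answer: -989/10 ≈ -98.900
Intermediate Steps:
q = 23
l(D) = (-7 + 2*D²)/(2*D) (l(D) = (-4 + ((D² + D²) - 3))/((2*D)) = (-4 + (2*D² - 3))*(1/(2*D)) = (-4 + (-3 + 2*D²))*(1/(2*D)) = (-7 + 2*D²)*(1/(2*D)) = (-7 + 2*D²)/(2*D))
q*(0*(-1) + l(C(-1, -5))) = 23*(0*(-1) + (-5 - 7/2/(-5))) = 23*(0 + (-5 - 7/2*(-⅕))) = 23*(0 + (-5 + 7/10)) = 23*(0 - 43/10) = 23*(-43/10) = -989/10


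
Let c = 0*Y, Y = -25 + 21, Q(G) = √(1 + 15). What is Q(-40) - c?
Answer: 4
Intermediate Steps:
Q(G) = 4 (Q(G) = √16 = 4)
Y = -4
c = 0 (c = 0*(-4) = 0)
Q(-40) - c = 4 - 1*0 = 4 + 0 = 4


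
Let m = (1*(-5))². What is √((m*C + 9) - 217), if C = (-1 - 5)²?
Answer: 2*√173 ≈ 26.306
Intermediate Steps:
m = 25 (m = (-5)² = 25)
C = 36 (C = (-6)² = 36)
√((m*C + 9) - 217) = √((25*36 + 9) - 217) = √((900 + 9) - 217) = √(909 - 217) = √692 = 2*√173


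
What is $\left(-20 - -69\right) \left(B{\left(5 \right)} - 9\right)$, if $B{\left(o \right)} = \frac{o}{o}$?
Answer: $-392$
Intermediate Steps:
$B{\left(o \right)} = 1$
$\left(-20 - -69\right) \left(B{\left(5 \right)} - 9\right) = \left(-20 - -69\right) \left(1 - 9\right) = \left(-20 + 69\right) \left(-8\right) = 49 \left(-8\right) = -392$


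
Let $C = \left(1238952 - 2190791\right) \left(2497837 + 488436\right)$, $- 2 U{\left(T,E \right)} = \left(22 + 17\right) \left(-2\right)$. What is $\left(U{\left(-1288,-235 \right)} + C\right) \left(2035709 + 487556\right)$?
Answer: $-7172257390001276120$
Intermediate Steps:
$U{\left(T,E \right)} = 39$ ($U{\left(T,E \right)} = - \frac{\left(22 + 17\right) \left(-2\right)}{2} = - \frac{39 \left(-2\right)}{2} = \left(- \frac{1}{2}\right) \left(-78\right) = 39$)
$C = -2842451106047$ ($C = \left(-951839\right) 2986273 = -2842451106047$)
$\left(U{\left(-1288,-235 \right)} + C\right) \left(2035709 + 487556\right) = \left(39 - 2842451106047\right) \left(2035709 + 487556\right) = \left(-2842451106008\right) 2523265 = -7172257390001276120$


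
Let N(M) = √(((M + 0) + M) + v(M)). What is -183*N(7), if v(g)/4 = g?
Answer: -183*√42 ≈ -1186.0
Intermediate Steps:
v(g) = 4*g
N(M) = √6*√M (N(M) = √(((M + 0) + M) + 4*M) = √((M + M) + 4*M) = √(2*M + 4*M) = √(6*M) = √6*√M)
-183*N(7) = -183*√6*√7 = -183*√42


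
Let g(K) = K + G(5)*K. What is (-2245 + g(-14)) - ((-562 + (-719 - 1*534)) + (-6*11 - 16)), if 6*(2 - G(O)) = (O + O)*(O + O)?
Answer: -470/3 ≈ -156.67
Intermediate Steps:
G(O) = 2 - 2*O²/3 (G(O) = 2 - (O + O)*(O + O)/6 = 2 - 2*O*2*O/6 = 2 - 2*O²/3)
g(K) = -41*K/3 (g(K) = K + (2 - ⅔*5²)*K = K + (2 - ⅔*25)*K = K + (2 - 50/3)*K = K - 44*K/3 = -41*K/3)
(-2245 + g(-14)) - ((-562 + (-719 - 1*534)) + (-6*11 - 16)) = (-2245 - 41/3*(-14)) - ((-562 + (-719 - 1*534)) + (-6*11 - 16)) = (-2245 + 574/3) - ((-562 + (-719 - 534)) + (-66 - 16)) = -6161/3 - ((-562 - 1253) - 82) = -6161/3 - (-1815 - 82) = -6161/3 - 1*(-1897) = -6161/3 + 1897 = -470/3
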